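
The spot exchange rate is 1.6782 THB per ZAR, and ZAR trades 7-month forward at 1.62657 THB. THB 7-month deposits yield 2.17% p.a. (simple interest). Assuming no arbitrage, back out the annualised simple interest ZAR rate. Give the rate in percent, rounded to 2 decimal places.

7.68%

T = 7/12 years.
By CIP, F/S equals the THB-to-ZAR growth ratio: 1.62657/1.6782 = 0.9692349.
THB growth factor: 1 + 0.0217×7/12 = 1.0126583.
So the ZAR growth factor = 1.0448017.
(1.0448017 − 1)/T = 0.076803, i.e. 7.68%.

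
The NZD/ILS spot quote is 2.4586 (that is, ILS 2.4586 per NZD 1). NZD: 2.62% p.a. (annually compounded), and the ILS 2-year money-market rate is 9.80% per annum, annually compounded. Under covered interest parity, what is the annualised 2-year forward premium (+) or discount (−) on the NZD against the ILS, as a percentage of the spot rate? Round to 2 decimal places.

T = 2 years.
No-arbitrage forward: 2.4586 × 1.205604 / 1.0530864 = 2.8146769 ILS/NZD.
(F − S)/S ÷ T = (2.8146769 − 2.4586)/2.4586/2 = 0.072415 → 7.24%.

+7.24%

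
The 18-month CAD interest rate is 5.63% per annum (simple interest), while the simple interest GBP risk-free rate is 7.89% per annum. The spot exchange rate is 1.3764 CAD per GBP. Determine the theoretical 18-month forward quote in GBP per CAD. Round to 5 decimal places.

T = 18/12 years.
Growth of 1 CAD over T: 1 + 0.0563×18/12 = 1.084450.
GBP accumulates by 1 + 0.0789×18/12 = 1.118350.
So F = 1.3764 × 1.084450 / 1.118350 = 1.334678 (CAD/GBP).
Quoted the other way: 1/1.334678 = 0.74924 GBP per CAD.

0.74924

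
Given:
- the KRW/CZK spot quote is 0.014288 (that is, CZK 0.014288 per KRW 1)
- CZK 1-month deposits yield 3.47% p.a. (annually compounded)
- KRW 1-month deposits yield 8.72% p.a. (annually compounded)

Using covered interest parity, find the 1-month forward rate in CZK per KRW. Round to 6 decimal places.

T = 1/12 years.
Growth of 1 CZK over T: (1 + 0.0347)^(1/12) = 1.0028467.
Growth of 1 KRW over T: (1 + 0.0872)^(1/12) = 1.0069915.
CIP: F = S · (grow CZK)/(grow KRW) = 0.014288 × 1.0028467/1.0069915 = 0.01422919 CZK per KRW.

0.014229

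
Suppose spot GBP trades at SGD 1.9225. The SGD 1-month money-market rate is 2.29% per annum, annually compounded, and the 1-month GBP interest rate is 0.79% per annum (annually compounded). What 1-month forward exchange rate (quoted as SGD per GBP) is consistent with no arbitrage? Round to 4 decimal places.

T = 1/12 years.
Growth of 1 SGD over T: (1 + 0.0229)^(1/12) = 1.0018886.
GBP growth factor: (1 + 0.0079)^(1/12) = 1.000656.
So F = 1.9225 × 1.0018886 / 1.000656 = 1.924868 (SGD/GBP).

1.9249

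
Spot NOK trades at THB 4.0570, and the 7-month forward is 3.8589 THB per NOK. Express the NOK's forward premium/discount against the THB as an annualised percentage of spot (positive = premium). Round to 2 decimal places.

-8.37%

T = 7/12 years.
NOK trades forward at -4.88292% vs spot over the period.
Per annum: -0.0488292 / (7/12) = -0.083707 = -8.37%.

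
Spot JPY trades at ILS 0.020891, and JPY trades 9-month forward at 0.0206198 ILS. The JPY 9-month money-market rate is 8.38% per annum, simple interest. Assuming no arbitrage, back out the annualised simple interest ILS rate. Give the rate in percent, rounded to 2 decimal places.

6.54%

T = 9/12 years.
F/S = 0.0206198/0.020891 = 0.9870183 = (growth of ILS) / (growth of JPY).
The JPY side grows by 1 + 0.0838×9/12 = 1.062850.
So the ILS growth factor = 1.0490524.
(1.0490524 − 1)/T = 0.065403, i.e. 6.54%.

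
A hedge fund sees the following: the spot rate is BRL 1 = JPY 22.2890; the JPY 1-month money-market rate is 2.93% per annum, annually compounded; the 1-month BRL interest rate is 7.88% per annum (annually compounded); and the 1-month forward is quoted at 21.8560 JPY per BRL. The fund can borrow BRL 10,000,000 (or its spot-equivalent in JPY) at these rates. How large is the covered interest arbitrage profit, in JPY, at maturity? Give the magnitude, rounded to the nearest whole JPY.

T = 1/12 years.
Keep in BRL, deliver into the forward: 10,000,000·1.00634079428·21.8560 = JPY 219,945,844.00.
Swap to JPY now, deposit: 10,000,000·22.2890·1.0024094781 = JPY 223,427,048.57.
The quoted forward undervalues BRL, so borrow BRL, convert to JPY at spot, deposit the JPY at 2.93%, and buy BRL forward at 21.8560 to cover the loan.
The gap between the two covered legs is JPY 3,481,205.

JPY 3,481,205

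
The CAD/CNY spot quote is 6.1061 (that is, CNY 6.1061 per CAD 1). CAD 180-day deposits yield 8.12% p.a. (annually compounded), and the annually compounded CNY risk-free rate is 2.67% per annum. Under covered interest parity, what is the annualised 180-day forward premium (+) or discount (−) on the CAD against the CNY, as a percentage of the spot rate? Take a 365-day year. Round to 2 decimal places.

T = 180/365 years.
No-arbitrage forward: 6.1061 × 1.0130792 / 1.0392518 = 5.9523235 CNY/CAD.
Annualised premium = (F − S)/S × (1/T) = (5.9523235 − 6.1061)/6.1061 ÷ (180/365) = -5.11%.

-5.11%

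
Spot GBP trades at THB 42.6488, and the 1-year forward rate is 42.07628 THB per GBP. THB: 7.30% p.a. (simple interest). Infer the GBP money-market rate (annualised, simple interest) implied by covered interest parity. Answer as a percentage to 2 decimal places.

T = 1 year.
CIP gives F = S · g_THB/g_GBP, so g_THB/g_GBP = 42.07628/42.6488 = 0.9865759.
The THB side grows by 1 + 0.0730×1 = 1.073000.
Hence g_GBP = 1.0876001.
(1.0876001 − 1)/T = 0.087600, i.e. 8.76%.

8.76%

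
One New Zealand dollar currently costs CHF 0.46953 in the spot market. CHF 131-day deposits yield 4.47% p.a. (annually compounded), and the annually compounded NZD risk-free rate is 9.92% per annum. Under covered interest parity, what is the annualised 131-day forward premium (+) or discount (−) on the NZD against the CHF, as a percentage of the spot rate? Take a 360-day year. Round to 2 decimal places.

T = 131/360 years.
No-arbitrage forward: 0.46953 × 1.0160401 / 1.0350167 = 0.46092136 CHF/NZD.
Annualised premium = (F − S)/S × (1/T) = (0.46092136 − 0.46953)/0.46953 ÷ (131/360) = -5.04%.

-5.04%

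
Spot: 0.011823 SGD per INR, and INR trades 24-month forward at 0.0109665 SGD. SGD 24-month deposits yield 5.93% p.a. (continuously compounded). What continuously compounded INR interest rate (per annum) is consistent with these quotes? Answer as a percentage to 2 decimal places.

T = 2 years.
CIP gives F = S · g_SGD/g_INR, so g_SGD/g_INR = 0.0109665/0.011823 = 0.9275565.
SGD growth factor: e^(0.0593×2) = 1.1259195.
Hence g_INR = 1.2138554.
r = ln(1.2138554)/2 = 0.096901 → 9.69%.

9.69%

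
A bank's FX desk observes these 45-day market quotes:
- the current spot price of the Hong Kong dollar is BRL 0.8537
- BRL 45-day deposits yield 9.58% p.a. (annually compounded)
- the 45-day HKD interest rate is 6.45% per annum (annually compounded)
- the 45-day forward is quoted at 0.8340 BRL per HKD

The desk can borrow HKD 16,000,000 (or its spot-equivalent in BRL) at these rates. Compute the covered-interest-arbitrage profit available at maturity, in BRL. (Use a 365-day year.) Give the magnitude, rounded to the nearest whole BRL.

BRL 366,906

T = 45/365 years.
Keep in HKD, deliver into the forward: 16,000,000·1.0077358898·0.8340 = BRL 13,447,227.71.
Swap to BRL now, deposit: 16,000,000·0.8537·1.0113427814 = BRL 13,814,133.32.
The quoted forward undervalues HKD, so borrow HKD, convert to BRL at spot, deposit the BRL at 9.58%, and buy HKD forward at 0.8340 to cover the loan.
The gap between the two covered legs is BRL 366,906.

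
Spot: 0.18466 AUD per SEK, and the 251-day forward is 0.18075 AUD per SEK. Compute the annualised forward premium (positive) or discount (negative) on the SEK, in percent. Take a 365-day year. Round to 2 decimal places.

T = 251/365 years.
Period premium: (0.18075 − 0.18466)/0.18466 = -0.0211740.
Annualise by dividing by T: -0.0211740 / (251/365) = -0.030791 → -3.08%.

-3.08%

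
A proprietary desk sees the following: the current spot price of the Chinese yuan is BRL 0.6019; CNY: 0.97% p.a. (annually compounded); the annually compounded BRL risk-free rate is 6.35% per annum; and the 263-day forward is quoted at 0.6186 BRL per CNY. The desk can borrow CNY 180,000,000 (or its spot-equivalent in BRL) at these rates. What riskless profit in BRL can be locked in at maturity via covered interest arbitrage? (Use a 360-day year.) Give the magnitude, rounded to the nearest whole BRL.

BRL 1,190,106

T = 263/360 years.
Keep in CNY, deliver into the forward: 180,000,000·1.00707716616·0.6186 = BRL 112,136,028.30.
Swap to BRL now, deposit: 180,000,000·0.6019·1.04600371013 = BRL 113,326,133.96.
The quoted forward undervalues CNY, so borrow CNY, convert to BRL at spot, deposit the BRL at 6.35%, and buy CNY forward at 0.6186 to cover the loan.
Profit = 113,326,133.96 − 112,136,028.30 = BRL 1,190,106.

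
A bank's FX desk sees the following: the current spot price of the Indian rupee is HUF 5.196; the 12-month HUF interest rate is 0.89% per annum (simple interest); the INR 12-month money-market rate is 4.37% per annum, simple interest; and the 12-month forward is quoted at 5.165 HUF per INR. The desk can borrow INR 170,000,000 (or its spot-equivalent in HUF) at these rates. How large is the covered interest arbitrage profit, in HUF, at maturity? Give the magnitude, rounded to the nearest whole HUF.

T = 1 year.
Route A — deposit INR, sell forward: 170,000,000 × 1.043700 × 5.165 = HUF 916,420,785.00.
Route B — convert at spot, deposit HUF: 170,000,000 × 5.196 × 1.008900 = HUF 891,181,548.00.
The quoted forward overvalues INR, so borrow HUF, buy INR at spot, deposit the INR at 4.37%, and sell the proceeds forward at 5.165.
Profit = 916,420,785.00 − 891,181,548.00 = HUF 25,239,237.

HUF 25,239,237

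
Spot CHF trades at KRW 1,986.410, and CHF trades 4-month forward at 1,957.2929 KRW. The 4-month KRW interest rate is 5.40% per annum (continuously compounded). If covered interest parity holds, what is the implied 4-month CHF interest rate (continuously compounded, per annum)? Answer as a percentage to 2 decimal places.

T = 4/12 years.
CIP gives F = S · g_KRW/g_CHF, so g_KRW/g_CHF = 1957.2929/1986.41 = 0.9853418.
KRW growth factor: e^(0.0540×4/12) = 1.018163.
Hence g_CHF = 1.0333095.
r = ln(1.0333095)/(4/12) = 0.098300 → 9.83%.

9.83%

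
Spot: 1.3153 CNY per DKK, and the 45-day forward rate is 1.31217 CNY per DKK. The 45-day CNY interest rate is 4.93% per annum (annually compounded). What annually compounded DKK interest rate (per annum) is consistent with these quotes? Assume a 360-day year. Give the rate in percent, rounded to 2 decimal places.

T = 45/360 years.
By CIP, F/S equals the CNY-to-DKK growth ratio: 1.31217/1.3153 = 0.9976203.
CNY growth factor: (1 + 0.0493)^(45/360) = 1.0060335.
Hence g_DKK = 1.0084333.
r = 1.0084333^(360/45) − 1 = 0.069492 → 6.95%.

6.95%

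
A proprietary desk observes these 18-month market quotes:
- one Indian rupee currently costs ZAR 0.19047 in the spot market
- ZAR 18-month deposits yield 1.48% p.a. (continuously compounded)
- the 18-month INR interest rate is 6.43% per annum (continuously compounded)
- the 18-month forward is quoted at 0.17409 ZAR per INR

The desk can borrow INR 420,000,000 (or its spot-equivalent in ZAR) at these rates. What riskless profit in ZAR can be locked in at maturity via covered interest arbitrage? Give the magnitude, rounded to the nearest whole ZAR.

T = 18/12 years.
Invest the INR and cover forward: 420,000,000 × 1.101254517 × 0.17409 = ZAR 80,521,307.52.
Convert at spot and invest in ZAR: 420,000,000 × 0.19047 × 1.0224482537 = ZAR 81,793,201.93.
The quoted forward undervalues INR, so borrow INR, convert to ZAR at spot, deposit the ZAR at 1.48%, and buy INR forward at 0.17409 to cover the loan.
Profit = 81,793,201.93 − 80,521,307.52 = ZAR 1,271,894.

ZAR 1,271,894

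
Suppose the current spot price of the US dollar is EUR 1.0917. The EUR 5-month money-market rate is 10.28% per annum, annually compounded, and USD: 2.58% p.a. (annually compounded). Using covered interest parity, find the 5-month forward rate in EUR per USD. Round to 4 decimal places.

1.1251

T = 5/12 years.
Growth of 1 EUR over T: (1 + 0.1028)^(5/12) = 1.0416144.
USD growth factor: (1 + 0.0258)^(5/12) = 1.0106702.
Forward (EUR per USD) = 1.0917 × 1.0416144 / 1.0106702 = 1.125125.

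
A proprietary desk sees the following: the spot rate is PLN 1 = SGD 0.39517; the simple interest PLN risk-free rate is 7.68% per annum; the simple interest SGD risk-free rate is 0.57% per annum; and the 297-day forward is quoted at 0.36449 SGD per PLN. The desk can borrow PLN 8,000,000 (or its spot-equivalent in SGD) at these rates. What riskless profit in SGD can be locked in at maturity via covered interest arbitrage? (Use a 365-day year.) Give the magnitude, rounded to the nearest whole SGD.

T = 297/365 years.
Route A — deposit PLN, sell forward: 8,000,000 × 1.062492055 × 0.36449 = SGD 3,098,141.83.
Route B — convert at spot, deposit SGD: 8,000,000 × 0.39517 × 1.004638082 = SGD 3,176,022.65.
The quoted forward undervalues PLN, so borrow PLN, convert to SGD at spot, deposit the SGD at 0.57%, and buy PLN forward at 0.36449 to cover the loan.
Profit = 3,176,022.65 − 3,098,141.83 = SGD 77,881.

SGD 77,881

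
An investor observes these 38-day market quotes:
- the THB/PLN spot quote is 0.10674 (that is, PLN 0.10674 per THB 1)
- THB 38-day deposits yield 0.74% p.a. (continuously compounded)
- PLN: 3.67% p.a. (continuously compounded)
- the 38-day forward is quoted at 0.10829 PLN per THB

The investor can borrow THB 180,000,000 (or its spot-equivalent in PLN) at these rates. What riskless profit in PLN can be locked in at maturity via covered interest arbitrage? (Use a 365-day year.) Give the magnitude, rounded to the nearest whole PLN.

PLN 220,472

T = 38/365 years.
Keep in THB, deliver into the forward: 180,000,000·1.0007707078·0.10829 = PLN 19,507,222.79.
Swap to PLN now, deposit: 180,000,000·0.10674·1.0038281306 = PLN 19,286,750.64.
The quoted forward overvalues THB, so borrow PLN, buy THB at spot, deposit the THB at 0.74%, and sell the proceeds forward at 0.10829.
Profit = 19,507,222.79 − 19,286,750.64 = PLN 220,472.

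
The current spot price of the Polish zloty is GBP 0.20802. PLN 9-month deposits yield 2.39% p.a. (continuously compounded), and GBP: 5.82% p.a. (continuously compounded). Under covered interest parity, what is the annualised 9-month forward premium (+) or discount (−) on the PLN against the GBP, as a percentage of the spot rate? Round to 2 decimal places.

T = 9/12 years.
CIP forward (GBP per PLN) = 0.20802 × 1.0446167/1.0180866 = 0.21344075.
Annualised premium = (F − S)/S × (1/T) = (0.21344075 − 0.20802)/0.20802 ÷ (9/12) = 3.47%.

+3.47%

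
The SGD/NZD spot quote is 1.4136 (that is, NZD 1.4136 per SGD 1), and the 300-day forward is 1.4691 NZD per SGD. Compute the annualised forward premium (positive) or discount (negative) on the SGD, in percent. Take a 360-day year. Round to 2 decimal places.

T = 300/360 years.
SGD trades forward at +3.92615% vs spot over the period.
×(1/T) gives 4.71% p.a.

+4.71%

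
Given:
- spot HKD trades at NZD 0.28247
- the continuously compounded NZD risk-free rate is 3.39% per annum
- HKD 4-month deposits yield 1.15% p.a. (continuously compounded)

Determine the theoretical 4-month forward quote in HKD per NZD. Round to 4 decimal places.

T = 4/12 years.
NZD growth factor: e^(0.0339×4/12) = 1.0113641.
HKD accumulates by e^(0.0115×4/12) = 1.0038407.
So F = 0.28247 × 1.0113641 / 1.0038407 = 0.2845870 (NZD/HKD).
Invert for HKD per NZD: 1 / 0.2845870 = 3.5139.

3.5139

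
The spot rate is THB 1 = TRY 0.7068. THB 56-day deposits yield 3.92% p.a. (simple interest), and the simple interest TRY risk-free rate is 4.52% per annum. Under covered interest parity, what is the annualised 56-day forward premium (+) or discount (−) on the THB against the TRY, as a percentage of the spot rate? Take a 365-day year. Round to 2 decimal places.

+0.60%

T = 56/365 years.
CIP forward (TRY per THB) = 0.7068 × 1.0069348/1.0060142 = 0.7074468.
Annualised premium = (F − S)/S × (1/T) = (0.7074468 − 0.7068)/0.7068 ÷ (56/365) = 0.60%.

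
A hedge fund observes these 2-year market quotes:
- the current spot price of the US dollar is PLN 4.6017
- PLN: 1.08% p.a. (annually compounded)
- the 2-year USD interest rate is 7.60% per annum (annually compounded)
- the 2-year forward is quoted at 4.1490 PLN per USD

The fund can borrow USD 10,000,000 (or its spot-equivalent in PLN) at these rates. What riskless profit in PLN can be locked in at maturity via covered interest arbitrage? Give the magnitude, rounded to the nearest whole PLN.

PLN 1,019,792

T = 2 years.
Keep in USD, deliver into the forward: 10,000,000·1.157776·4.1490 = PLN 48,036,126.24.
Swap to PLN now, deposit: 10,000,000·4.6017·1.02171664 = PLN 47,016,334.62.
The quoted forward overvalues USD, so borrow PLN, buy USD at spot, deposit the USD at 7.60%, and sell the proceeds forward at 4.1490.
Profit = 48,036,126.24 − 47,016,334.62 = PLN 1,019,792.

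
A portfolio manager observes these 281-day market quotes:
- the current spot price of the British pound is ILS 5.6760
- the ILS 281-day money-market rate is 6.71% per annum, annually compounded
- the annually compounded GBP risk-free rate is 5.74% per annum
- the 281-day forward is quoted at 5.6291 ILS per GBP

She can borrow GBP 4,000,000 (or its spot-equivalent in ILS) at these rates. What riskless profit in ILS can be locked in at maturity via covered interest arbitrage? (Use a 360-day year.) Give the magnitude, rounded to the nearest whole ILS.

ILS 365,591

T = 281/360 years.
Invest the GBP and cover forward: 4,000,000 × 1.044528093 × 5.6291 = ILS 23,519,012.35.
Convert at spot and invest in ILS: 4,000,000 × 5.6760 × 1.051999814 = ILS 23,884,603.78.
The quoted forward undervalues GBP, so borrow GBP, convert to ILS at spot, deposit the ILS at 6.71%, and buy GBP forward at 5.6291 to cover the loan.
Profit = 23,884,603.78 − 23,519,012.35 = ILS 365,591.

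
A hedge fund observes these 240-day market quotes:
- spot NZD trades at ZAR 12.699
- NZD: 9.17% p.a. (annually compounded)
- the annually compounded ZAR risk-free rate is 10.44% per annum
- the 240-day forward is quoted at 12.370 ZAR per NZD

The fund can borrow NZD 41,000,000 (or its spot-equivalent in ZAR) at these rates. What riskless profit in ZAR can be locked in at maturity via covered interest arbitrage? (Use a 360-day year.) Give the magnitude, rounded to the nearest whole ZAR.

ZAR 18,574,446

T = 240/360 years.
Keep in NZD, deliver into the forward: 41,000,000·1.06023517091·12.370 = ZAR 537,719,471.63.
Swap to ZAR now, deposit: 41,000,000·12.699·1.06844195169 = ZAR 556,293,918.12.
The quoted forward undervalues NZD, so borrow NZD, convert to ZAR at spot, deposit the ZAR at 10.44%, and buy NZD forward at 12.370 to cover the loan.
Profit = 556,293,918.12 − 537,719,471.63 = ZAR 18,574,446.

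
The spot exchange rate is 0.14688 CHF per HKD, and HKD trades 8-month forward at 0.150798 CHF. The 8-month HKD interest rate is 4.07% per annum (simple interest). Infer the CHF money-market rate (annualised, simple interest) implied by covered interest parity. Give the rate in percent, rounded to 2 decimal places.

8.18%

T = 8/12 years.
F/S = 0.150798/0.14688 = 1.0266748 = (growth of CHF) / (growth of HKD).
HKD growth factor: 1 + 0.0407×8/12 = 1.0271333.
Hence g_CHF = 1.0545319.
r = (1.0545319 − 1)/(8/12) = 0.081798 → 8.18%.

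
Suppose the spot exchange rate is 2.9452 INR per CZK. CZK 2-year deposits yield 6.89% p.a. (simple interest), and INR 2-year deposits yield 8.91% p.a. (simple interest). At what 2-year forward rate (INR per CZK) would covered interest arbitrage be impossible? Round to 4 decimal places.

T = 2 years.
INR growth factor: 1 + 0.0891×2 = 1.178200.
CZK growth factor: 1 + 0.0689×2 = 1.137800.
So F = 2.9452 × 1.178200 / 1.137800 = 3.049776 (INR/CZK).

3.0498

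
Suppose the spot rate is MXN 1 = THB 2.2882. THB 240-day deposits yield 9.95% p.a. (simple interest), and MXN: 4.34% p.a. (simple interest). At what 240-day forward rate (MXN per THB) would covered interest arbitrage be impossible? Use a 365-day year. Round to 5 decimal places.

0.42189

T = 240/365 years.
THB accumulates by 1 + 0.0995×240/365 = 1.0654247.
Growth of 1 MXN over T: 1 + 0.0434×240/365 = 1.028537.
Forward (THB per MXN) = 2.2882 × 1.0654247 / 1.028537 = 2.370265.
Quoted the other way: 1/2.370265 = 0.42189 MXN per THB.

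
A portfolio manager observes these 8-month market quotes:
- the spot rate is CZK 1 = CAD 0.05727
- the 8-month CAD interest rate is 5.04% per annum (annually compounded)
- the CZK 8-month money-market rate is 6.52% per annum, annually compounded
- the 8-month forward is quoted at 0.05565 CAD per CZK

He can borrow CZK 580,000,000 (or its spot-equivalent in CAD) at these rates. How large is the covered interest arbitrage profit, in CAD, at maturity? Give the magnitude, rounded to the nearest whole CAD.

T = 8/12 years.
Route A — deposit CZK, sell forward: 580,000,000 × 1.0430075172 × 0.05565 = CAD 33,665,153.63.
Route B — convert at spot, deposit CAD: 580,000,000 × 0.05727 × 1.0333239023 = CAD 34,323,506.73.
The quoted forward undervalues CZK, so borrow CZK, convert to CAD at spot, deposit the CAD at 5.04%, and buy CZK forward at 0.05565 to cover the loan.
Arbitrage profit = |33,665,153.63 − 34,323,506.73| = CAD 658,353.

CAD 658,353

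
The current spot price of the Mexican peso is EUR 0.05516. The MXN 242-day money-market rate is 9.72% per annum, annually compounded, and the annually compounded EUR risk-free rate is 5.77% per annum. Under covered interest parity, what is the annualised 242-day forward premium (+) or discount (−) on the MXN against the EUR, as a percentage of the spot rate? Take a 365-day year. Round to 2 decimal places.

-3.62%

T = 242/365 years.
CIP forward (EUR per MXN) = 0.05516 × 1.0378932/1.0634328 = 0.05383527.
(F − S)/S ÷ T = (0.05383527 − 0.05516)/0.05516/(242/365) = -0.036223 → -3.62%.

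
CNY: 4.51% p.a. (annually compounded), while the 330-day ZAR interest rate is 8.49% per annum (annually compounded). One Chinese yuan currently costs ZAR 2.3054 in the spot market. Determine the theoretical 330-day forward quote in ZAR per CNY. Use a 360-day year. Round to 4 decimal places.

T = 330/360 years.
ZAR growth factor: (1 + 0.0849)^(330/360) = 1.0775578.
CNY accumulates by (1 + 0.0451)^(330/360) = 1.0412652.
So F = 2.3054 × 1.0775578 / 1.0412652 = 2.385753 (ZAR/CNY).

2.3858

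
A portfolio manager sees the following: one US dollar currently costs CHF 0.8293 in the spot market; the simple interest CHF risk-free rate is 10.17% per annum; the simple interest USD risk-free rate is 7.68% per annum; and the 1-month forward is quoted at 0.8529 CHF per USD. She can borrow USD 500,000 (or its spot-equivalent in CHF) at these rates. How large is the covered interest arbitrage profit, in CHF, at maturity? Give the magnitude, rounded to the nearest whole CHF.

T = 1/12 years.
Keep in USD, deliver into the forward: 500,000·1.006400·0.8529 = CHF 429,179.28.
Swap to CHF now, deposit: 500,000·0.8293·1.008475 = CHF 418,164.16.
The quoted forward overvalues USD, so borrow CHF, buy USD at spot, deposit the USD at 7.68%, and sell the proceeds forward at 0.8529.
Arbitrage profit = |429,179.28 − 418,164.16| = CHF 11,015.

CHF 11,015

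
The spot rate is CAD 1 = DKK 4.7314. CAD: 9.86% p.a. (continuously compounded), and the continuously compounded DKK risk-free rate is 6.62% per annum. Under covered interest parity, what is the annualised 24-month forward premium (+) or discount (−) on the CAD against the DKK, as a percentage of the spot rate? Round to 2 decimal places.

-3.14%

T = 2 years.
F = S · g_DKK/g_CAD = 4.7314 × 1.1415649/1.2179876 = 4.4345280.
Annualised premium = (F − S)/S × (1/T) = (4.4345280 − 4.7314)/4.7314 ÷ 2 = -3.14%.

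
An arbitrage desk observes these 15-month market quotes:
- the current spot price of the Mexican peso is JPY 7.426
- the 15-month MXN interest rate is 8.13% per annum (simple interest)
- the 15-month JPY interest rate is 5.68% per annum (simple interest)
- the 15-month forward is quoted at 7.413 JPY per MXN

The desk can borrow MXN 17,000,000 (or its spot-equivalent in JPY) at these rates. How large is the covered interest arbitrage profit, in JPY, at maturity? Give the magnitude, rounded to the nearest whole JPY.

JPY 3,622,702

T = 15/12 years.
Invest the MXN and cover forward: 17,000,000 × 1.101625 × 7.413 = JPY 138,827,884.13.
Convert at spot and invest in JPY: 17,000,000 × 7.426 × 1.071000 = JPY 135,205,182.00.
The quoted forward overvalues MXN, so borrow JPY, buy MXN at spot, deposit the MXN at 8.13%, and sell the proceeds forward at 7.413.
Arbitrage profit = |138,827,884.13 − 135,205,182.00| = JPY 3,622,702.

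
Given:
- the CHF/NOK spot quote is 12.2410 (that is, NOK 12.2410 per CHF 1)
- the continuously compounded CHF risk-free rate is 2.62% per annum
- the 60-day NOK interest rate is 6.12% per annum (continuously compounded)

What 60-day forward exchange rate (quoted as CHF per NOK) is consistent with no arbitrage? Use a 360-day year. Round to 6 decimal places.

0.081218

T = 60/360 years.
NOK growth factor: e^(0.0612×60/360) = 1.0102522.
CHF growth factor: e^(0.0262×60/360) = 1.0043762.
Forward (NOK per CHF) = 12.241 × 1.0102522 / 1.0043762 = 12.31261.
Invert for CHF per NOK: 1 / 12.31261 = 0.081218.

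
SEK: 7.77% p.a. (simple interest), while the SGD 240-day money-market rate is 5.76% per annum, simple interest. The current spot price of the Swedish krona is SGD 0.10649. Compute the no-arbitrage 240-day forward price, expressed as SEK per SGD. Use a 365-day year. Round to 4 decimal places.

9.5101

T = 240/365 years.
SGD growth factor: 1 + 0.0576×240/365 = 1.037874.
SEK accumulates by 1 + 0.0777×240/365 = 1.0510904.
So F = 0.10649 × 1.037874 / 1.0510904 = 0.1051510 (SGD/SEK).
Quoted the other way: 1/0.1051510 = 9.5101 SEK per SGD.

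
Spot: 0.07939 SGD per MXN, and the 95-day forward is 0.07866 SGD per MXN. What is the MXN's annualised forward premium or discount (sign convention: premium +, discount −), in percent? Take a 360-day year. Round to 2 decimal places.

-3.48%

T = 95/360 years.
MXN trades forward at -0.91951% vs spot over the period.
×(1/T) gives -3.48% p.a.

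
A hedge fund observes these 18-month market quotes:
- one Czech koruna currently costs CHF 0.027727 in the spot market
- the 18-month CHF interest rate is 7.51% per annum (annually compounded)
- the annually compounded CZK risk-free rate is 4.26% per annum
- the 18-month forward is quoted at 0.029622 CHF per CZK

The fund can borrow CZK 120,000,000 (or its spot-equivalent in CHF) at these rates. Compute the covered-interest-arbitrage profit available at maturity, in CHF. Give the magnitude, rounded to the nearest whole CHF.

T = 18/12 years.
Invest the CZK and cover forward: 120,000,000 × 1.064575779 × 0.029622 = CHF 3,784,183.65.
Convert at spot and invest in CHF: 120,000,000 × 0.027727 × 1.11473925 = CHF 3,709,005.02.
The quoted forward overvalues CZK, so borrow CHF, buy CZK at spot, deposit the CZK at 4.26%, and sell the proceeds forward at 0.029622.
Arbitrage profit = |3,784,183.65 − 3,709,005.02| = CHF 75,179.

CHF 75,179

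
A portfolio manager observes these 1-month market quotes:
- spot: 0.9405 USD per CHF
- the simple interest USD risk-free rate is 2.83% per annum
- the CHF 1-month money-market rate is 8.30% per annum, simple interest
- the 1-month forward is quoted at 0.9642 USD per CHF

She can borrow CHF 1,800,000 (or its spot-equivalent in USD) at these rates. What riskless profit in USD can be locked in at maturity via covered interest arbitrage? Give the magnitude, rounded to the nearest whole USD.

USD 50,672

T = 1/12 years.
Keep in CHF, deliver into the forward: 1,800,000·1.006916667·0.9642 = USD 1,747,564.29.
Swap to USD now, deposit: 1,800,000·0.9405·1.002358333 = USD 1,696,892.42.
The quoted forward overvalues CHF, so borrow USD, buy CHF at spot, deposit the CHF at 8.30%, and sell the proceeds forward at 0.9642.
Profit = 1,747,564.29 − 1,696,892.42 = USD 50,672.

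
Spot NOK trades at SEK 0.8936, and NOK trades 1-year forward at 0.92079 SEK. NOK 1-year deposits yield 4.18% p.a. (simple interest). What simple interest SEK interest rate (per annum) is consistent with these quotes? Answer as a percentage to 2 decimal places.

T = 1 year.
F/S = 0.92079/0.8936 = 1.0304275 = (growth of SEK) / (growth of NOK).
The NOK side grows by 1 + 0.0418×1 = 1.041800.
That pins the SEK growth at 1.0734994.
(1.0734994 − 1)/T = 0.073499, i.e. 7.35%.

7.35%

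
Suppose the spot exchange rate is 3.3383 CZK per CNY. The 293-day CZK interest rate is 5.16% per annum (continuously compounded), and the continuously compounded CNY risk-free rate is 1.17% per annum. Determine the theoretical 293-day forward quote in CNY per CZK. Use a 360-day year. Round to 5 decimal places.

T = 293/360 years.
CZK growth factor: e^(0.0516×293/360) = 1.042891.
Growth of 1 CNY over T: e^(0.0117×293/360) = 1.009568.
Forward (CZK per CNY) = 3.3383 × 1.042891 / 1.009568 = 3.448488.
Invert for CNY per CZK: 1 / 3.448488 = 0.28998.

0.28998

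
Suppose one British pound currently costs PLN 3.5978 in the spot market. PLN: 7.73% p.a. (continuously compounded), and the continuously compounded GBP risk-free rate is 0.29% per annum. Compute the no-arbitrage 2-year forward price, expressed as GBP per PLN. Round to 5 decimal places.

0.23952

T = 2 years.
PLN growth factor: e^(0.0773×2) = 1.167191.
GBP growth factor: e^(0.0029×2) = 1.0058169.
So F = 3.5978 × 1.167191 / 1.0058169 = 4.175034 (PLN/GBP).
Invert for GBP per PLN: 1 / 4.175034 = 0.23952.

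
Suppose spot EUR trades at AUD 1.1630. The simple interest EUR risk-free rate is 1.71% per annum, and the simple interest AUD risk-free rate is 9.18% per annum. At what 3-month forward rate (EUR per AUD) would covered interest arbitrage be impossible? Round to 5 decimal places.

0.84415

T = 3/12 years.
Growth of 1 AUD over T: 1 + 0.0918×3/12 = 1.022950.
Growth of 1 EUR over T: 1 + 0.0171×3/12 = 1.004275.
Forward (AUD per EUR) = 1.163 × 1.022950 / 1.004275 = 1.184627.
Quoted the other way: 1/1.184627 = 0.84415 EUR per AUD.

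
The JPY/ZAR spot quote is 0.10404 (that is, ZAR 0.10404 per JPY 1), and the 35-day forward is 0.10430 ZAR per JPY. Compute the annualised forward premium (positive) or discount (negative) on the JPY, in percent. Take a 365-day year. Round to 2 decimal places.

T = 35/365 years.
JPY trades forward at +0.24990% vs spot over the period.
×(1/T) gives 2.61% p.a.

+2.61%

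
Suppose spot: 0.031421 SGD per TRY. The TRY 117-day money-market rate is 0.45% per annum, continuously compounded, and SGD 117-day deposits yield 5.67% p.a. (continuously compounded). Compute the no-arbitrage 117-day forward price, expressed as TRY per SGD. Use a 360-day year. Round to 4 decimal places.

31.2905

T = 117/360 years.
SGD growth factor: e^(0.0567×117/360) = 1.01859833.
TRY accumulates by e^(0.0045×117/360) = 1.00146357.
CIP: F = S · (grow SGD)/(grow TRY) = 0.031421 × 1.01859833/1.00146357 = 0.031958604 SGD per TRY.
Invert for TRY per SGD: 1 / 0.031958604 = 31.2905.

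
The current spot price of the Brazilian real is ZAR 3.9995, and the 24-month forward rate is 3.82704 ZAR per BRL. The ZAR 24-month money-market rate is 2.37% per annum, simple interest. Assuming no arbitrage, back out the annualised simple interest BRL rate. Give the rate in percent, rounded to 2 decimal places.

4.73%

T = 2 years.
By CIP, F/S equals the ZAR-to-BRL growth ratio: 3.82704/3.9995 = 0.9568796.
The ZAR side grows by 1 + 0.0237×2 = 1.047400.
So the BRL growth factor = 1.0945996.
r = (1.0945996 − 1)/2 = 0.047300 → 4.73%.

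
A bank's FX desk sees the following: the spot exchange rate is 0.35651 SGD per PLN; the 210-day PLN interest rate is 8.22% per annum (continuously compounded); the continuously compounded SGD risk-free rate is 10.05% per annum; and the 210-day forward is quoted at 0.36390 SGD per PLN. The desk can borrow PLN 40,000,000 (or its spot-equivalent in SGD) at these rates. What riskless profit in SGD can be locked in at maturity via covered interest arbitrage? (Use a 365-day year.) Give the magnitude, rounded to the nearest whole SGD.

T = 210/365 years.
Keep in PLN, deliver into the forward: 40,000,000·1.0484293118·0.36390 = SGD 15,260,937.06.
Swap to SGD now, deposit: 40,000,000·0.35651·1.0595262961 = SGD 15,109,268.79.
The quoted forward overvalues PLN, so borrow SGD, buy PLN at spot, deposit the PLN at 8.22%, and sell the proceeds forward at 0.36390.
The gap between the two covered legs is SGD 151,668.

SGD 151,668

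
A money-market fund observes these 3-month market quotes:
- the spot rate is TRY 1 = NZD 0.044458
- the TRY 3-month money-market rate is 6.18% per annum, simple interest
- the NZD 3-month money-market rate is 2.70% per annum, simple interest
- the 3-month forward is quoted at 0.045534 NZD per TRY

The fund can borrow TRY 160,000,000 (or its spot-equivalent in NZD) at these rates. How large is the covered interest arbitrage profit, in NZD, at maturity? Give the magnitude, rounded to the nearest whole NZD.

NZD 236,705

T = 3/12 years.
Keep in TRY, deliver into the forward: 160,000,000·1.015450·0.045534 = NZD 7,398,000.05.
Swap to NZD now, deposit: 160,000,000·0.044458·1.006750 = NZD 7,161,294.64.
The quoted forward overvalues TRY, so borrow NZD, buy TRY at spot, deposit the TRY at 6.18%, and sell the proceeds forward at 0.045534.
The gap between the two covered legs is NZD 236,705.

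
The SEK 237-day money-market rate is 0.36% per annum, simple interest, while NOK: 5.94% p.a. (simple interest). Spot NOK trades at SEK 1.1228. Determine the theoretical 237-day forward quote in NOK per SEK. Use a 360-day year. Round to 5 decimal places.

T = 237/360 years.
Growth of 1 SEK over T: 1 + 0.0036×237/360 = 1.002370.
Growth of 1 NOK over T: 1 + 0.0594×237/360 = 1.039105.
So F = 1.1228 × 1.002370 / 1.039105 = 1.083106 (SEK/NOK).
Quoted the other way: 1/1.083106 = 0.92327 NOK per SEK.

0.92327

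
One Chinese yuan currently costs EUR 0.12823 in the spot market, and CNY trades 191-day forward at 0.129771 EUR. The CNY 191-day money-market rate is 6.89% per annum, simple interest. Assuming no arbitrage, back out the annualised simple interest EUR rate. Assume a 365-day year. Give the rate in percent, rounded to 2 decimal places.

9.27%

T = 191/365 years.
CIP gives F = S · g_EUR/g_CNY, so g_EUR/g_CNY = 0.129771/0.12823 = 1.0120175.
The CNY side grows by 1 + 0.0689×191/365 = 1.0360545.
Hence g_EUR = 1.0485053.
(1.0485053 − 1)/T = 0.092693, i.e. 9.27%.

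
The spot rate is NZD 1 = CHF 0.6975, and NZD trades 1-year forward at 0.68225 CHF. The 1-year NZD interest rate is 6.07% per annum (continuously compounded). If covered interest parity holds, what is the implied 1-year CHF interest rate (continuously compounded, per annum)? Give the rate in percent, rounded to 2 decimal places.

3.86%

T = 1 year.
CIP gives F = S · g_CHF/g_NZD, so g_CHF/g_NZD = 0.68225/0.6975 = 0.9781362.
NZD growth factor: e^(0.0607×1) = 1.0625801.
Hence g_CHF = 1.0393481.
r = ln(1.0393481)/1 = 0.038594 → 3.86%.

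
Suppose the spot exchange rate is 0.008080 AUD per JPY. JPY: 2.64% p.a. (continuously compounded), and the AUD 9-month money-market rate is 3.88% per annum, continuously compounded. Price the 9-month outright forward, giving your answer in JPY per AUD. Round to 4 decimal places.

122.6167

T = 9/12 years.
AUD growth factor: e^(0.0388×9/12) = 1.029527542.
Growth of 1 JPY over T: e^(0.0264×9/12) = 1.01999732.
CIP: F = S · (grow AUD)/(grow JPY) = 0.00808 × 1.029527542/1.01999732 = 0.00815549451 AUD per JPY.
Quoted the other way: 1/0.00815549451 = 122.6167 JPY per AUD.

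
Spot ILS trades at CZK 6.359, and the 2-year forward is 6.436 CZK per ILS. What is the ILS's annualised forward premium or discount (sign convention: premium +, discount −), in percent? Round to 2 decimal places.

+0.61%

T = 2 years.
(F − S)/S = (6.436 − 6.359)/6.359 = 0.0121088.
Per annum: 0.0121088 / 2 = 0.006054 = 0.61%.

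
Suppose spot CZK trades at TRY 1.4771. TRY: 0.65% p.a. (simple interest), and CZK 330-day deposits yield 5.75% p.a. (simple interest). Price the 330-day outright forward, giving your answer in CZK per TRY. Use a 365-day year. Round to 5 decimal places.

0.70804

T = 330/365 years.
TRY growth factor: 1 + 0.0065×330/365 = 1.0058767.
Growth of 1 CZK over T: 1 + 0.0575×330/365 = 1.0519863.
So F = 1.4771 × 1.0058767 / 1.0519863 = 1.412357 (TRY/CZK).
Invert for CZK per TRY: 1 / 1.412357 = 0.70804.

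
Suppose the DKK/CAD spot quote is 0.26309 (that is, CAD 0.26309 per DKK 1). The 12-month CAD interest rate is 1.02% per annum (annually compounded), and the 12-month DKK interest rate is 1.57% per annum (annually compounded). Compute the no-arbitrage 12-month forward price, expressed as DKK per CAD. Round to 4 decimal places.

3.8217

T = 1 year.
Growth of 1 CAD over T: (1 + 0.0102)^1 = 1.010200.
DKK growth factor: (1 + 0.0157)^1 = 1.015700.
CIP: F = S · (grow CAD)/(grow DKK) = 0.26309 × 1.010200/1.015700 = 0.2616654 CAD per DKK.
Invert for DKK per CAD: 1 / 0.2616654 = 3.8217.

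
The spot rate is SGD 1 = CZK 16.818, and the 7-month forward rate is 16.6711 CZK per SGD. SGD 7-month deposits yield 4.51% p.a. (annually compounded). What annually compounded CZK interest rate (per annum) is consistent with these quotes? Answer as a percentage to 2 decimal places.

2.95%

T = 7/12 years.
F/S = 16.6711/16.818 = 0.9912653 = (growth of CZK) / (growth of SGD).
The SGD side grows by (1 + 0.0451)^(7/12) = 1.0260663.
So the CZK growth factor = 1.0171039.
Annualise: 1.0171039^(12/7) − 1 = 0.029500 = 2.95%.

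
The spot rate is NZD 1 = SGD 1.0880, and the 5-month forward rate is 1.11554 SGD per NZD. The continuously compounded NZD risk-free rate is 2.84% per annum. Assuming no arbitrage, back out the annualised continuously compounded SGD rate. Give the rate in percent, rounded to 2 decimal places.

8.84%

T = 5/12 years.
F/S = 1.11554/1.088 = 1.0253125 = (growth of SGD) / (growth of NZD).
The NZD side grows by e^(0.0284×5/12) = 1.0119036.
Hence g_SGD = 1.0375174.
r = ln(1.0375174)/(5/12) = 0.088394 → 8.84%.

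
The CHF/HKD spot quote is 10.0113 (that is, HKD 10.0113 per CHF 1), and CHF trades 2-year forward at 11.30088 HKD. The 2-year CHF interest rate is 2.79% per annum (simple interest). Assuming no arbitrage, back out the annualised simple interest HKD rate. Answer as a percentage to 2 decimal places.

T = 2 years.
By CIP, F/S equals the HKD-to-CHF growth ratio: 11.30088/10.0113 = 1.1288124.
The CHF side grows by 1 + 0.0279×2 = 1.055800.
Hence g_HKD = 1.1918001.
r = (1.1918001 − 1)/2 = 0.095900 → 9.59%.

9.59%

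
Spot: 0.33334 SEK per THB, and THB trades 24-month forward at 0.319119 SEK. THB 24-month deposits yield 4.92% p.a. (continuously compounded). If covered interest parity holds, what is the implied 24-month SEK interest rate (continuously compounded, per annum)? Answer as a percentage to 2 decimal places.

2.74%

T = 2 years.
CIP gives F = S · g_SEK/g_THB, so g_SEK/g_THB = 0.319119/0.33334 = 0.9573379.
The THB side grows by e^(0.0492×2) = 1.1034041.
That pins the SEK growth at 1.0563306.
r = ln(1.0563306)/2 = 0.027401 → 2.74%.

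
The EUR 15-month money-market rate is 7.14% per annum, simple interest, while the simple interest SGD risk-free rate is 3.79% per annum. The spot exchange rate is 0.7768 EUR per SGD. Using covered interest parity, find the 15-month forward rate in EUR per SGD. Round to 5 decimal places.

T = 15/12 years.
EUR growth factor: 1 + 0.0714×15/12 = 1.089250.
SGD growth factor: 1 + 0.0379×15/12 = 1.047375.
CIP: F = S · (grow EUR)/(grow SGD) = 0.7768 × 1.089250/1.047375 = 0.8078572 EUR per SGD.

0.80786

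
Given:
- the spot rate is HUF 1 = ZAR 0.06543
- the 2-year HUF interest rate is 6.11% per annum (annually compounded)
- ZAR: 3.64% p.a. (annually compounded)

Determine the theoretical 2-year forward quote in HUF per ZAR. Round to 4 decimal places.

16.0207

T = 2 years.
Growth of 1 ZAR over T: (1 + 0.0364)^2 = 1.07412496.
HUF growth factor: (1 + 0.0611)^2 = 1.12593321.
So F = 0.06543 × 1.07412496 / 1.12593321 = 0.062419330 (ZAR/HUF).
Invert for HUF per ZAR: 1 / 0.062419330 = 16.0207.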